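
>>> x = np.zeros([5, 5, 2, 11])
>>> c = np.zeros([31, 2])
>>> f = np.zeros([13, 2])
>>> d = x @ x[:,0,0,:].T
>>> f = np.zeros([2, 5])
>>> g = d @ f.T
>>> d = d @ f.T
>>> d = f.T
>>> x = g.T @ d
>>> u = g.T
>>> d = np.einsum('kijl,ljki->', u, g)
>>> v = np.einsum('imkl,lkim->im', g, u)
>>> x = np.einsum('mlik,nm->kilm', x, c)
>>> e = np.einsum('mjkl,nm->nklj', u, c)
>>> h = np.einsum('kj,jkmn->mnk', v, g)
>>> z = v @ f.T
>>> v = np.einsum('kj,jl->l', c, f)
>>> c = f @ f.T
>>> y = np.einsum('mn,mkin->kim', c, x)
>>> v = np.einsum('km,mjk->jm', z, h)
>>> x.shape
(2, 5, 2, 2)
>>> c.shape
(2, 2)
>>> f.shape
(2, 5)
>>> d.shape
()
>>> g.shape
(5, 5, 2, 2)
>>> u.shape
(2, 2, 5, 5)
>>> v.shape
(2, 2)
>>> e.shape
(31, 5, 5, 2)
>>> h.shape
(2, 2, 5)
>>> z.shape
(5, 2)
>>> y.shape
(5, 2, 2)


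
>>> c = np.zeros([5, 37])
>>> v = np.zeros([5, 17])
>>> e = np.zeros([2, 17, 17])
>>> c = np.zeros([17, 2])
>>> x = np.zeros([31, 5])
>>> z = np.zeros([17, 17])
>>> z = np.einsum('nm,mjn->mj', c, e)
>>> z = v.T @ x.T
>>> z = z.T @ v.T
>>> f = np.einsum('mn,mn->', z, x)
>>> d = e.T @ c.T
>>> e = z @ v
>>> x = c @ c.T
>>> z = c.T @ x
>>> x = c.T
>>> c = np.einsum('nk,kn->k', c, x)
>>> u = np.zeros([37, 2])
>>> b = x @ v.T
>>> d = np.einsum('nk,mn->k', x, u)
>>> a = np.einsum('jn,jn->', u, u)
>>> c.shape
(2,)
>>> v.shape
(5, 17)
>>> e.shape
(31, 17)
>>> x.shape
(2, 17)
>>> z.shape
(2, 17)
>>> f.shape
()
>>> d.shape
(17,)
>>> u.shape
(37, 2)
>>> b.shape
(2, 5)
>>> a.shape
()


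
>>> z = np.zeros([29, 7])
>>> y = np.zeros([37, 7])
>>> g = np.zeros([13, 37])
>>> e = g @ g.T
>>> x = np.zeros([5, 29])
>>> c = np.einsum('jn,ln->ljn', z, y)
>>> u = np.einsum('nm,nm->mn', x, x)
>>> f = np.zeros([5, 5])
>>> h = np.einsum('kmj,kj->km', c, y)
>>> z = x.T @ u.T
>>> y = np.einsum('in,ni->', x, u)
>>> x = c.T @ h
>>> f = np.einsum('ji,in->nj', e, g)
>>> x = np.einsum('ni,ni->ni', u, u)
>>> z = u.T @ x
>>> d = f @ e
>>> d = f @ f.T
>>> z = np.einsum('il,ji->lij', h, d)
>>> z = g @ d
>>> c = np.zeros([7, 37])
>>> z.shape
(13, 37)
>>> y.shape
()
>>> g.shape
(13, 37)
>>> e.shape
(13, 13)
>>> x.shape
(29, 5)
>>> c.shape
(7, 37)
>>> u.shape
(29, 5)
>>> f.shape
(37, 13)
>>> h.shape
(37, 29)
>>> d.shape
(37, 37)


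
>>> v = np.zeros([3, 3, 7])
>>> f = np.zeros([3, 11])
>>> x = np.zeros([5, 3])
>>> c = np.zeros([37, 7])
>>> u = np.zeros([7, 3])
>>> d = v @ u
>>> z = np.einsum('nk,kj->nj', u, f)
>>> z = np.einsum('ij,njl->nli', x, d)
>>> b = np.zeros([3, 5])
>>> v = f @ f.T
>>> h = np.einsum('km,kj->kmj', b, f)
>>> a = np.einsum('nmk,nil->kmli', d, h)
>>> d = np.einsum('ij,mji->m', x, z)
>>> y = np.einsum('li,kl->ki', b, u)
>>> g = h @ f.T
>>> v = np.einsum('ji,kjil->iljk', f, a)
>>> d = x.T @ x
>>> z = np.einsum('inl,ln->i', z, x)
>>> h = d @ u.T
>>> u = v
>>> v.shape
(11, 5, 3, 3)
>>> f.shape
(3, 11)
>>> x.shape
(5, 3)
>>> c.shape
(37, 7)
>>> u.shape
(11, 5, 3, 3)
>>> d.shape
(3, 3)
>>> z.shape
(3,)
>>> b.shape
(3, 5)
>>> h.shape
(3, 7)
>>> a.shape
(3, 3, 11, 5)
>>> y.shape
(7, 5)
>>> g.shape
(3, 5, 3)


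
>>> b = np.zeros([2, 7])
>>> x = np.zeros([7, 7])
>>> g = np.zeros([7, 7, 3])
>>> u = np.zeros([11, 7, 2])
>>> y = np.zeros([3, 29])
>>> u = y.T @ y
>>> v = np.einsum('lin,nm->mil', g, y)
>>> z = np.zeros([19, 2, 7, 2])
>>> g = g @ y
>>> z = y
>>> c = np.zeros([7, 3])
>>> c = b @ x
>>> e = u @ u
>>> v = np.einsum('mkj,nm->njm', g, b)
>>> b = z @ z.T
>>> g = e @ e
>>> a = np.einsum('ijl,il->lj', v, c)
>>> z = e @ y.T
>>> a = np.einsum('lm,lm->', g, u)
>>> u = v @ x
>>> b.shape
(3, 3)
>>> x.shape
(7, 7)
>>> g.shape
(29, 29)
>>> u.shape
(2, 29, 7)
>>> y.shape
(3, 29)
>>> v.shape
(2, 29, 7)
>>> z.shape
(29, 3)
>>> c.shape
(2, 7)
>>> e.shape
(29, 29)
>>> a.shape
()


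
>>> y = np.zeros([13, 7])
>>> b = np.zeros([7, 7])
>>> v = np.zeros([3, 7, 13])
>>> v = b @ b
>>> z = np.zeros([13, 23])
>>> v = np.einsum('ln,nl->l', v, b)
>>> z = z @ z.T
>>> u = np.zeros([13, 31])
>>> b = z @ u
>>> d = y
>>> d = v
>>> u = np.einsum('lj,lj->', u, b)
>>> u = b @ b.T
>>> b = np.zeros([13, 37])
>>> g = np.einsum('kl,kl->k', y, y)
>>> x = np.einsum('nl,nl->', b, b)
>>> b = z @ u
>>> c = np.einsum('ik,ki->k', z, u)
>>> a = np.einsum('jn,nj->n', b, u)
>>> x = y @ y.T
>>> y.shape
(13, 7)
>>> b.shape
(13, 13)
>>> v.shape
(7,)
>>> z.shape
(13, 13)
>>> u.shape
(13, 13)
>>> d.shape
(7,)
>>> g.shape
(13,)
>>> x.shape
(13, 13)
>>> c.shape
(13,)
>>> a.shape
(13,)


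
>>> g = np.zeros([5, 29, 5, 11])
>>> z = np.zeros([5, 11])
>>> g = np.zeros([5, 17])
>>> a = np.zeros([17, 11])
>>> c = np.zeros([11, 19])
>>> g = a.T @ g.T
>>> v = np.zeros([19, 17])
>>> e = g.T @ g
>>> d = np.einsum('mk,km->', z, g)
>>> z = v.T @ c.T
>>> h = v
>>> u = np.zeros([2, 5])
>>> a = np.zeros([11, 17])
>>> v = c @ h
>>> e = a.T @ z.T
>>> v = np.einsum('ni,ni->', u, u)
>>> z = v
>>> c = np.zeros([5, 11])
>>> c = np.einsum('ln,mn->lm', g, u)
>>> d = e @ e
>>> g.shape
(11, 5)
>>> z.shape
()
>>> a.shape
(11, 17)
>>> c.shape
(11, 2)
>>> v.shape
()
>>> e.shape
(17, 17)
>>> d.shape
(17, 17)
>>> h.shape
(19, 17)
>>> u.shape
(2, 5)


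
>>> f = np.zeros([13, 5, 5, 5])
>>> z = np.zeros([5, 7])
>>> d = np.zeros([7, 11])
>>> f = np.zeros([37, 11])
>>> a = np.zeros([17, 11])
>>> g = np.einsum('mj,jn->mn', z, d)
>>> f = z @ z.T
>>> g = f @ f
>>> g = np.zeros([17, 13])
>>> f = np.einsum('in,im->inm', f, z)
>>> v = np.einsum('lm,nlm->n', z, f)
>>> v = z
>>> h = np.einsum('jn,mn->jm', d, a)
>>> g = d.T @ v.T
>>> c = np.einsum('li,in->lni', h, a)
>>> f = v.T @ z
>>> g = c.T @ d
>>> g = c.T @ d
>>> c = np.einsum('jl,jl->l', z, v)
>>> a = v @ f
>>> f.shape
(7, 7)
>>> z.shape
(5, 7)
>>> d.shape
(7, 11)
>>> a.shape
(5, 7)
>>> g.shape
(17, 11, 11)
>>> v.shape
(5, 7)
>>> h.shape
(7, 17)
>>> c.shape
(7,)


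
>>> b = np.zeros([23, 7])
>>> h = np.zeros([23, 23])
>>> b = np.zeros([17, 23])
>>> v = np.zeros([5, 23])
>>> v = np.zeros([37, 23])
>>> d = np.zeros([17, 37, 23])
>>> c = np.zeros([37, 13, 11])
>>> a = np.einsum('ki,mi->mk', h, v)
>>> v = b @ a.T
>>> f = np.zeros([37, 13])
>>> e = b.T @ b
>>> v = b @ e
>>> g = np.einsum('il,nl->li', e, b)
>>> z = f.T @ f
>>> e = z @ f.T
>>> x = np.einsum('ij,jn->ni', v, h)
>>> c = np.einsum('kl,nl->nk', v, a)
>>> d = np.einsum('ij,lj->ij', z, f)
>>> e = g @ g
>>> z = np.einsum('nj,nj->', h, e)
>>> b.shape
(17, 23)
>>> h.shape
(23, 23)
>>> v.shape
(17, 23)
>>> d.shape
(13, 13)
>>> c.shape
(37, 17)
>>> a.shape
(37, 23)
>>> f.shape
(37, 13)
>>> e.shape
(23, 23)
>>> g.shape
(23, 23)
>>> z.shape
()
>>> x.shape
(23, 17)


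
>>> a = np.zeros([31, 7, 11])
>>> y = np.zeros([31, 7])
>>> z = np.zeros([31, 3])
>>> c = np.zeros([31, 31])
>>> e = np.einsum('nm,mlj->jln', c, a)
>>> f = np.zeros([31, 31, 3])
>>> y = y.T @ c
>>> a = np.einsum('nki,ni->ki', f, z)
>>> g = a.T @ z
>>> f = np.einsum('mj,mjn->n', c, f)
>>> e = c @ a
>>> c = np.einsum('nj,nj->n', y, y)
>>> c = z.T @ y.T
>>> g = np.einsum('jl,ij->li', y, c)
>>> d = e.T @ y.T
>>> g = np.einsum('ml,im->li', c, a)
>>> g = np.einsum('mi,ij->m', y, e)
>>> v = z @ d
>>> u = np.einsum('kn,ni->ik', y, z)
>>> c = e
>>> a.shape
(31, 3)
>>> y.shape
(7, 31)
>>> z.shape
(31, 3)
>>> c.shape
(31, 3)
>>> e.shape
(31, 3)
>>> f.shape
(3,)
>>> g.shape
(7,)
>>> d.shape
(3, 7)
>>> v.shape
(31, 7)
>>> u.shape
(3, 7)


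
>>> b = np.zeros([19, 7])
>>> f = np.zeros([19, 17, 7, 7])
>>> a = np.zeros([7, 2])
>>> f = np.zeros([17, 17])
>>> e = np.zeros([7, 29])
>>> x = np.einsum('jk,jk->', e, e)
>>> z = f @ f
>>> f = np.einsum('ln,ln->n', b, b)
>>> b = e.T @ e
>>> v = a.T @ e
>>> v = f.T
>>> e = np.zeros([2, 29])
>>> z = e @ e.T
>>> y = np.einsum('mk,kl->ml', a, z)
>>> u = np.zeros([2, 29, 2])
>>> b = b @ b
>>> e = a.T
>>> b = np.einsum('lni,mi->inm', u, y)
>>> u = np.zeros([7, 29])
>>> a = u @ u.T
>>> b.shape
(2, 29, 7)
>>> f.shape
(7,)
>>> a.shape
(7, 7)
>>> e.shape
(2, 7)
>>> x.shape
()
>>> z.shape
(2, 2)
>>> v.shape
(7,)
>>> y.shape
(7, 2)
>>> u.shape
(7, 29)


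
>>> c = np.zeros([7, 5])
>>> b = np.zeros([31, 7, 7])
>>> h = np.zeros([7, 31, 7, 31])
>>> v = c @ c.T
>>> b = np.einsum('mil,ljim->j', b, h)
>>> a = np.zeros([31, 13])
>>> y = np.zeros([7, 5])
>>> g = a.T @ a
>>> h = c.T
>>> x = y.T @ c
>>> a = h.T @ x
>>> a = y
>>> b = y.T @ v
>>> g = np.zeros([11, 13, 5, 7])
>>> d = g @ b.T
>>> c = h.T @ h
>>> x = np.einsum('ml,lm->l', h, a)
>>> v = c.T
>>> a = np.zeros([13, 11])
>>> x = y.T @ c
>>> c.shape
(7, 7)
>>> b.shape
(5, 7)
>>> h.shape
(5, 7)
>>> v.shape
(7, 7)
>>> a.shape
(13, 11)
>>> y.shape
(7, 5)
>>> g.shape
(11, 13, 5, 7)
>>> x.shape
(5, 7)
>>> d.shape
(11, 13, 5, 5)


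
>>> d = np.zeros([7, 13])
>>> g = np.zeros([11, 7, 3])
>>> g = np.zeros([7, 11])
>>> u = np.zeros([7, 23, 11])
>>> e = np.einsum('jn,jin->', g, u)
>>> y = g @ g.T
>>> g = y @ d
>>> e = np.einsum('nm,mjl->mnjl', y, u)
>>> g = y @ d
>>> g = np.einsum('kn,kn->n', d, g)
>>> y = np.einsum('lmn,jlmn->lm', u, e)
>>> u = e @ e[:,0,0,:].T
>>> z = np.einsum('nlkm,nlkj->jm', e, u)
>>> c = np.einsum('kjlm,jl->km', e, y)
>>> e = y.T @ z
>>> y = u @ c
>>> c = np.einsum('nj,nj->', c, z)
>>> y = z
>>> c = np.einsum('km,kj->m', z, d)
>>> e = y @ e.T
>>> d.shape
(7, 13)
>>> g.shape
(13,)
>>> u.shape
(7, 7, 23, 7)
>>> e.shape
(7, 23)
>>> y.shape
(7, 11)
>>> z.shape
(7, 11)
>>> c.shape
(11,)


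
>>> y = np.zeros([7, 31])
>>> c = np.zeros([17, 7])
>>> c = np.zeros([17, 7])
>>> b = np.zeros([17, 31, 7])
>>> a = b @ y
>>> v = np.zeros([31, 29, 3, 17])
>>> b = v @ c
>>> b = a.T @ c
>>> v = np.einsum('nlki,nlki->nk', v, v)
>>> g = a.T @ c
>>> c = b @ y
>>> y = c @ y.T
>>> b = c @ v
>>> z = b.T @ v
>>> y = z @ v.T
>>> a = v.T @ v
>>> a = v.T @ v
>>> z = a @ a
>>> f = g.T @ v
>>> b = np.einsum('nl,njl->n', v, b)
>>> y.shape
(3, 31, 31)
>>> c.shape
(31, 31, 31)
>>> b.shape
(31,)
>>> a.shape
(3, 3)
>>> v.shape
(31, 3)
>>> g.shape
(31, 31, 7)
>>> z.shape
(3, 3)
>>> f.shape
(7, 31, 3)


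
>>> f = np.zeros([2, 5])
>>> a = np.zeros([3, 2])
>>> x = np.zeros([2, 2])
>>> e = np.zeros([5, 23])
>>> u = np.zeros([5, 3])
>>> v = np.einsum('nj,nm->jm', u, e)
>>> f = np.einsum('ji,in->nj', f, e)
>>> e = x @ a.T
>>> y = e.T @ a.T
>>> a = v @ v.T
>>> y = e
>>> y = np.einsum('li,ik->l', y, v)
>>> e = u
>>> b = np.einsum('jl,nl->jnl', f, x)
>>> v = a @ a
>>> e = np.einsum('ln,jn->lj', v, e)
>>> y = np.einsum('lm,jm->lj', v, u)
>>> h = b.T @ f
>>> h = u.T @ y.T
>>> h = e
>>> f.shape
(23, 2)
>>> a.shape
(3, 3)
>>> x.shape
(2, 2)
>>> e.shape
(3, 5)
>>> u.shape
(5, 3)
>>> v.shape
(3, 3)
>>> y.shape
(3, 5)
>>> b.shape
(23, 2, 2)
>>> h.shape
(3, 5)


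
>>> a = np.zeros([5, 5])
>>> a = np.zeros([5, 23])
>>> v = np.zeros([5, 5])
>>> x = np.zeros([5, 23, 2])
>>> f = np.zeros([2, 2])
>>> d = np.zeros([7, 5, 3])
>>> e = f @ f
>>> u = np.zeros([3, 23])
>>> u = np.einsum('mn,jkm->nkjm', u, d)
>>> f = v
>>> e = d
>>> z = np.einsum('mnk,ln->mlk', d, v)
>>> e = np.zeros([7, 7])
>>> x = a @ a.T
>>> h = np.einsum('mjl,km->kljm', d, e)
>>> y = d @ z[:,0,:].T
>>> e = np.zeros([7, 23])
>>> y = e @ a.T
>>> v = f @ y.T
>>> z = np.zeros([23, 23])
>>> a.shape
(5, 23)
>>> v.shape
(5, 7)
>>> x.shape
(5, 5)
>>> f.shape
(5, 5)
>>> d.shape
(7, 5, 3)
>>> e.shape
(7, 23)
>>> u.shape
(23, 5, 7, 3)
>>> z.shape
(23, 23)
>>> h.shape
(7, 3, 5, 7)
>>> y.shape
(7, 5)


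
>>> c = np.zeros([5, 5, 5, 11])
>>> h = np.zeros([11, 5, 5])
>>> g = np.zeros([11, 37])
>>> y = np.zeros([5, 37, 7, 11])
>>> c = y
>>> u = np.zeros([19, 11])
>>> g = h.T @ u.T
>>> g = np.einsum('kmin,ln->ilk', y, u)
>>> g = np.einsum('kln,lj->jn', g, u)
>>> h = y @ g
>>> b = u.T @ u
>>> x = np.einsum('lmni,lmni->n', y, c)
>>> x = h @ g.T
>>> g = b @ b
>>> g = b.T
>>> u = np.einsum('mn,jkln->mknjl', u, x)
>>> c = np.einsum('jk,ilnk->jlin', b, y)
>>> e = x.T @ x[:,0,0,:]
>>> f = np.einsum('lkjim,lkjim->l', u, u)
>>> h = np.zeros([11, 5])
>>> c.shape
(11, 37, 5, 7)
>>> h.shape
(11, 5)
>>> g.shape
(11, 11)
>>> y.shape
(5, 37, 7, 11)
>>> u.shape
(19, 37, 11, 5, 7)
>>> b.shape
(11, 11)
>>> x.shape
(5, 37, 7, 11)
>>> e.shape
(11, 7, 37, 11)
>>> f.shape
(19,)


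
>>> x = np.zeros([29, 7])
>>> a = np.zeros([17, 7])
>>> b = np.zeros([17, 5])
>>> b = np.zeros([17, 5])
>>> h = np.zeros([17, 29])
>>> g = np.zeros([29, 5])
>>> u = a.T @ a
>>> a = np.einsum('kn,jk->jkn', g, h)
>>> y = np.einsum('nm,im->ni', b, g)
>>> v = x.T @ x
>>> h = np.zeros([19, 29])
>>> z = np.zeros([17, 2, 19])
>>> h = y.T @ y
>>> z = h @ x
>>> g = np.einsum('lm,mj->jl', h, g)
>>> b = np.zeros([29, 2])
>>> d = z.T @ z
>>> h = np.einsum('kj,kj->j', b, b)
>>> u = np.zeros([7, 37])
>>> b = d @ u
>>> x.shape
(29, 7)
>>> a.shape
(17, 29, 5)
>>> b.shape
(7, 37)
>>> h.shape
(2,)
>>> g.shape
(5, 29)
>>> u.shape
(7, 37)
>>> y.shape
(17, 29)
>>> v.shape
(7, 7)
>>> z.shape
(29, 7)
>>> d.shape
(7, 7)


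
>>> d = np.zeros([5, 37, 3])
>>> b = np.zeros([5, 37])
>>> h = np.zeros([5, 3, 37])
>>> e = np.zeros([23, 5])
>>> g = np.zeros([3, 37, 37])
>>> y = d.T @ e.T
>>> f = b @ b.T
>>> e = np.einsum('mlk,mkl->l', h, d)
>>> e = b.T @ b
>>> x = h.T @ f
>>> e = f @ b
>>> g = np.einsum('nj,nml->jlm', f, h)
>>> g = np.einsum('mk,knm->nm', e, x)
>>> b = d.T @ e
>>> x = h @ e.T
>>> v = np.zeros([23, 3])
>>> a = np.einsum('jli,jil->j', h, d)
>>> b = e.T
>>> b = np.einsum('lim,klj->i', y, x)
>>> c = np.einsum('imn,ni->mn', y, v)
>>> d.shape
(5, 37, 3)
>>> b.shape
(37,)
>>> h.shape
(5, 3, 37)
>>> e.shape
(5, 37)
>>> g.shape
(3, 5)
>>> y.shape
(3, 37, 23)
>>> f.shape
(5, 5)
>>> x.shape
(5, 3, 5)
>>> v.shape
(23, 3)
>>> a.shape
(5,)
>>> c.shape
(37, 23)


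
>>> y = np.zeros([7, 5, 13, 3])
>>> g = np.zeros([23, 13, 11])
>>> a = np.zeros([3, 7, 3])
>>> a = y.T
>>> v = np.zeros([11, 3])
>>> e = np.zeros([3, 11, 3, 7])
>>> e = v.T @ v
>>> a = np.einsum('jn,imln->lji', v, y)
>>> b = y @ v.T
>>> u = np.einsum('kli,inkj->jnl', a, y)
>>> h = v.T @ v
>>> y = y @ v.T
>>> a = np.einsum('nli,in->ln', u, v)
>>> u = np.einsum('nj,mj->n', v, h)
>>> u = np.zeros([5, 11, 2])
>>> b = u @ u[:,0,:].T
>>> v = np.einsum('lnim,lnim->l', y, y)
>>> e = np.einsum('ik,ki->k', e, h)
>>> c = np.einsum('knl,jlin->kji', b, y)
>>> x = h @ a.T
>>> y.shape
(7, 5, 13, 11)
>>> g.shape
(23, 13, 11)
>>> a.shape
(5, 3)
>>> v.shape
(7,)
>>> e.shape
(3,)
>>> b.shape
(5, 11, 5)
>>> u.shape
(5, 11, 2)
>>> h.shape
(3, 3)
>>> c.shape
(5, 7, 13)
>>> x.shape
(3, 5)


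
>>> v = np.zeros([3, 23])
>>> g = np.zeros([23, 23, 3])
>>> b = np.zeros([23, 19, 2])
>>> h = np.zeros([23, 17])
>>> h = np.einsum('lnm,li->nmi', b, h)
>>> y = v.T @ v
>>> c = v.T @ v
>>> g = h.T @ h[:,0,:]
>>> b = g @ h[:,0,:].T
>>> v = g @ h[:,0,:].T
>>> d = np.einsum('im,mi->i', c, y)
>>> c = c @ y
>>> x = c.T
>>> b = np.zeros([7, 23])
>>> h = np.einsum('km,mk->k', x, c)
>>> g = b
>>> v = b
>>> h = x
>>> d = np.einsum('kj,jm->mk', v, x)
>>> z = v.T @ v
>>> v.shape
(7, 23)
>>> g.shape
(7, 23)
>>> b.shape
(7, 23)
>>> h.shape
(23, 23)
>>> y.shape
(23, 23)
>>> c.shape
(23, 23)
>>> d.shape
(23, 7)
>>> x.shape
(23, 23)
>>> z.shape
(23, 23)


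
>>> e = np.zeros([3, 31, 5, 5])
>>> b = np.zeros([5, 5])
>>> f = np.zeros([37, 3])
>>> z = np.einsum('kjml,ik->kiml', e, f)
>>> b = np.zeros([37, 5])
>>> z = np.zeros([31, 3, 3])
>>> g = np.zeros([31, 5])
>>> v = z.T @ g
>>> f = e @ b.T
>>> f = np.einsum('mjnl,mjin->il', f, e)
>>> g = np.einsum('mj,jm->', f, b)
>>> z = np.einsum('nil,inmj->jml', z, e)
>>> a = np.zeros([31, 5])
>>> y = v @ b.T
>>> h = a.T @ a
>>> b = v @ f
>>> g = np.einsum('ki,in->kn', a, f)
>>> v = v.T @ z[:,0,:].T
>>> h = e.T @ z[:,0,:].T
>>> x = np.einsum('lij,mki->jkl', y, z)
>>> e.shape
(3, 31, 5, 5)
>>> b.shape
(3, 3, 37)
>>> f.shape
(5, 37)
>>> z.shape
(5, 5, 3)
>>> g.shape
(31, 37)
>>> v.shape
(5, 3, 5)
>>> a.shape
(31, 5)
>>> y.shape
(3, 3, 37)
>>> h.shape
(5, 5, 31, 5)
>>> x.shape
(37, 5, 3)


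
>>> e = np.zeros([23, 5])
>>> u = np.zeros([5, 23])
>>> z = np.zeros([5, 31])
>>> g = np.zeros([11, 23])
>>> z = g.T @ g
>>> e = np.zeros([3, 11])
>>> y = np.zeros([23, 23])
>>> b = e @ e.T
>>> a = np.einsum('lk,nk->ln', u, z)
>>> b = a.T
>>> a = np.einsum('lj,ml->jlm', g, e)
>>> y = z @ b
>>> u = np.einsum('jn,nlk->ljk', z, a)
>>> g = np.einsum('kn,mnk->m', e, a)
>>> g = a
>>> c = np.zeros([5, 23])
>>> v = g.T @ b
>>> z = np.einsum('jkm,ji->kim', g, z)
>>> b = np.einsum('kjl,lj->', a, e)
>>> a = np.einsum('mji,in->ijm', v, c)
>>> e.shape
(3, 11)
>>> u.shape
(11, 23, 3)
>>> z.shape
(11, 23, 3)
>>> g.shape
(23, 11, 3)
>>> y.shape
(23, 5)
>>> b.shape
()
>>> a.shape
(5, 11, 3)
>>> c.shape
(5, 23)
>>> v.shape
(3, 11, 5)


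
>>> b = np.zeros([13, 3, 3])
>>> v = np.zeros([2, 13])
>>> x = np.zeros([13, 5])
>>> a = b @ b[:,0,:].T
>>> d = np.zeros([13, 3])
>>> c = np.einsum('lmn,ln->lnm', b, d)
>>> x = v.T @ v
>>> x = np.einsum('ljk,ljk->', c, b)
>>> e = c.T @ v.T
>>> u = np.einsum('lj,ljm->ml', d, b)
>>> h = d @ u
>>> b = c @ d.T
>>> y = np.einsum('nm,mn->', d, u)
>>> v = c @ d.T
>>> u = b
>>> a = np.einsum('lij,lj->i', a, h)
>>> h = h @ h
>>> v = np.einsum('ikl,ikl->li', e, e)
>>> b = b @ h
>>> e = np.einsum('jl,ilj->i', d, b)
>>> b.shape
(13, 3, 13)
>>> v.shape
(2, 3)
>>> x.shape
()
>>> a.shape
(3,)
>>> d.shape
(13, 3)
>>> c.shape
(13, 3, 3)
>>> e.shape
(13,)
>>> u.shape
(13, 3, 13)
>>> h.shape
(13, 13)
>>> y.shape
()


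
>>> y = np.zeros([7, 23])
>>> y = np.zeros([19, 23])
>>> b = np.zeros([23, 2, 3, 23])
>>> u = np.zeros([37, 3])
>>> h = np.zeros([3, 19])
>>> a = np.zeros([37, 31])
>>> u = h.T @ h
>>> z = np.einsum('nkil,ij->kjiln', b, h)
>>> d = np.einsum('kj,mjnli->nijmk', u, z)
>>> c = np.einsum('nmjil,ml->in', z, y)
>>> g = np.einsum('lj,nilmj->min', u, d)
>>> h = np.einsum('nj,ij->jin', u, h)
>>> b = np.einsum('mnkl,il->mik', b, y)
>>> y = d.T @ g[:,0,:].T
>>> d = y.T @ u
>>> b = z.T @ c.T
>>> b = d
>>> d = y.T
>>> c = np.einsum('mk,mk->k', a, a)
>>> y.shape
(19, 2, 19, 23, 2)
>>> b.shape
(2, 23, 19, 2, 19)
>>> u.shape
(19, 19)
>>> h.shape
(19, 3, 19)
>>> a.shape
(37, 31)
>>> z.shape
(2, 19, 3, 23, 23)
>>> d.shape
(2, 23, 19, 2, 19)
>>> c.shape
(31,)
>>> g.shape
(2, 23, 3)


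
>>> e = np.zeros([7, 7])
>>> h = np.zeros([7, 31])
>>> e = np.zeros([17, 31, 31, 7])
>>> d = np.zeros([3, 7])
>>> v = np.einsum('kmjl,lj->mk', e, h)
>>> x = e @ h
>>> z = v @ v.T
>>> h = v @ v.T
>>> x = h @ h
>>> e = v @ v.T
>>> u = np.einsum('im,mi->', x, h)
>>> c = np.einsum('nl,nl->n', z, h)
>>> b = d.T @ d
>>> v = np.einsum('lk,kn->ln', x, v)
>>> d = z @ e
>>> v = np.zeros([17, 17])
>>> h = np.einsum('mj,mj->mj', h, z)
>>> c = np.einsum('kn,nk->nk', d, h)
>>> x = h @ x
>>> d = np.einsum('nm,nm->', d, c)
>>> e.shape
(31, 31)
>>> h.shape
(31, 31)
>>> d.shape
()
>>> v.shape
(17, 17)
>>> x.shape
(31, 31)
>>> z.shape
(31, 31)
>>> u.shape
()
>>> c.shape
(31, 31)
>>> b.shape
(7, 7)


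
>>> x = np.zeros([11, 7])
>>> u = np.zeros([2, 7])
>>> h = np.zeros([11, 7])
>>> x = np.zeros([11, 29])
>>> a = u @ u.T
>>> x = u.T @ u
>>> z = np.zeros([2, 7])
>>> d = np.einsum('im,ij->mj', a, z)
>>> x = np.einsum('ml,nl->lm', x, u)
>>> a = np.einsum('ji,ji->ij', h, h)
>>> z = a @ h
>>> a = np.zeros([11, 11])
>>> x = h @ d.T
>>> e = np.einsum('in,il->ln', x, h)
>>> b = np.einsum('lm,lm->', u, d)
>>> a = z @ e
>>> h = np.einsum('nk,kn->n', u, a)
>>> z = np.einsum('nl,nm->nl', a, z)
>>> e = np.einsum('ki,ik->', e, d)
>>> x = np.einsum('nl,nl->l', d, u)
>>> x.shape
(7,)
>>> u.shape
(2, 7)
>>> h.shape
(2,)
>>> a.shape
(7, 2)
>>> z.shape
(7, 2)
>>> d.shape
(2, 7)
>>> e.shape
()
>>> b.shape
()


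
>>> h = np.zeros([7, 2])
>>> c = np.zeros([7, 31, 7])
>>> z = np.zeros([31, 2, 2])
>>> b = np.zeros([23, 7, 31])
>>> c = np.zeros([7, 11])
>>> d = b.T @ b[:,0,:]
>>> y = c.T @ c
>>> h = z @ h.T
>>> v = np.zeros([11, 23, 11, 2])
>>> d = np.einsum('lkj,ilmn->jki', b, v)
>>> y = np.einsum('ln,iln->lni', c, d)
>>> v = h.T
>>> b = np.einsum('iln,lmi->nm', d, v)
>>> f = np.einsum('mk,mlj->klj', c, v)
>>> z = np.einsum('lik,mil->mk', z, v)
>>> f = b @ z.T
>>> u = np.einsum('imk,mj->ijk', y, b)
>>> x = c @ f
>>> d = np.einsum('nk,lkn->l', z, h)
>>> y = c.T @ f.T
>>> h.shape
(31, 2, 7)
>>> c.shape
(7, 11)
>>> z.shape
(7, 2)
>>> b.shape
(11, 2)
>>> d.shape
(31,)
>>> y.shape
(11, 11)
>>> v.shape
(7, 2, 31)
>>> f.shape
(11, 7)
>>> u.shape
(7, 2, 31)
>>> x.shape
(7, 7)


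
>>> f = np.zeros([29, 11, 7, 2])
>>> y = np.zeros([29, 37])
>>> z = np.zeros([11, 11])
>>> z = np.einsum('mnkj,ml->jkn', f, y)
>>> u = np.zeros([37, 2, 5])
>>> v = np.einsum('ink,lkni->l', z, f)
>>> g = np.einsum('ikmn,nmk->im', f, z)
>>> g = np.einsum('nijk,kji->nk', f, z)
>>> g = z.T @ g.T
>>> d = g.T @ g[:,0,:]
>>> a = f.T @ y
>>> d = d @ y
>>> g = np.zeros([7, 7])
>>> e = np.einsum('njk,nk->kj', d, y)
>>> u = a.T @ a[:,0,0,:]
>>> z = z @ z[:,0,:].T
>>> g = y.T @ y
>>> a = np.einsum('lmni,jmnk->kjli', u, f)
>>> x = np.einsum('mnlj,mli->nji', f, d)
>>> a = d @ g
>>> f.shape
(29, 11, 7, 2)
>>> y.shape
(29, 37)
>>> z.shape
(2, 7, 2)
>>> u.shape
(37, 11, 7, 37)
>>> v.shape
(29,)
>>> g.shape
(37, 37)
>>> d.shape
(29, 7, 37)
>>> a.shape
(29, 7, 37)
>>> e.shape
(37, 7)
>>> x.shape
(11, 2, 37)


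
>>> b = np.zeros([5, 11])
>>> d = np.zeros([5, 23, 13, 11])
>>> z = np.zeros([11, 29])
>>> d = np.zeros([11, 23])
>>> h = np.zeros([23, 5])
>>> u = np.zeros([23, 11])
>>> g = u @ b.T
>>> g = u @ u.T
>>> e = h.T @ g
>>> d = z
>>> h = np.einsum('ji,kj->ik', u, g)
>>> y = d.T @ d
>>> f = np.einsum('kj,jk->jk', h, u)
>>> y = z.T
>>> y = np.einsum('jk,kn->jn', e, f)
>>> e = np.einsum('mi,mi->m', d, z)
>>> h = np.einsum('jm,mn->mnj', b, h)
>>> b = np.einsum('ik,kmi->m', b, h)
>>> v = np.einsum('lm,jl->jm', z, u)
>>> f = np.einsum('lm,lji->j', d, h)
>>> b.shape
(23,)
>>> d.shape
(11, 29)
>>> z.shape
(11, 29)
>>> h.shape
(11, 23, 5)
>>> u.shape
(23, 11)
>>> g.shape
(23, 23)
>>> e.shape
(11,)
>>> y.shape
(5, 11)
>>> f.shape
(23,)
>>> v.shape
(23, 29)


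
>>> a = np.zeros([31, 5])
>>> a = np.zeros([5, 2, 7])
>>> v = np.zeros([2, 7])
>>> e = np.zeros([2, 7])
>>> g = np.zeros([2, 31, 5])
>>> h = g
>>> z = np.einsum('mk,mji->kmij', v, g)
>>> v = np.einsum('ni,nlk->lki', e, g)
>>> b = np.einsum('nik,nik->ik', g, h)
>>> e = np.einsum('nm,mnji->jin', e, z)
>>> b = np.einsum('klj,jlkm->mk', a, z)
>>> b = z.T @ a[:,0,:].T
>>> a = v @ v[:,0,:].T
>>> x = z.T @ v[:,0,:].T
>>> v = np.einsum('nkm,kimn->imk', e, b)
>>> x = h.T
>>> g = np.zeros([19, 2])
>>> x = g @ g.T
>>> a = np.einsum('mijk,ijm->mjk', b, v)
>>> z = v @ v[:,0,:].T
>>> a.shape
(31, 2, 5)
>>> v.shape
(5, 2, 31)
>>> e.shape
(5, 31, 2)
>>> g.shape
(19, 2)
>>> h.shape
(2, 31, 5)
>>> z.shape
(5, 2, 5)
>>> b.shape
(31, 5, 2, 5)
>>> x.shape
(19, 19)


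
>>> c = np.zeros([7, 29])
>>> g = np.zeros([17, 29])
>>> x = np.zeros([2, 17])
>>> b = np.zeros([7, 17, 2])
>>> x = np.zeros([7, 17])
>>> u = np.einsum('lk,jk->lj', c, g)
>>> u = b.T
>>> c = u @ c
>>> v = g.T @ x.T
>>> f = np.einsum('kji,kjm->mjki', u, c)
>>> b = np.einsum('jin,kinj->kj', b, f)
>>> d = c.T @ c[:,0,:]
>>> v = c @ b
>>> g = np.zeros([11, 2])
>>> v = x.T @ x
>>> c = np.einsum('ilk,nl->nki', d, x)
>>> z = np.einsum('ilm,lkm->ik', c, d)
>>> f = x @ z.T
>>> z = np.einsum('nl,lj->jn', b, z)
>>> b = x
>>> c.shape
(7, 29, 29)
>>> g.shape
(11, 2)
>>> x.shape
(7, 17)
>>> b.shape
(7, 17)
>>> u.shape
(2, 17, 7)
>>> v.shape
(17, 17)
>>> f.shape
(7, 7)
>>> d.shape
(29, 17, 29)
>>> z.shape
(17, 29)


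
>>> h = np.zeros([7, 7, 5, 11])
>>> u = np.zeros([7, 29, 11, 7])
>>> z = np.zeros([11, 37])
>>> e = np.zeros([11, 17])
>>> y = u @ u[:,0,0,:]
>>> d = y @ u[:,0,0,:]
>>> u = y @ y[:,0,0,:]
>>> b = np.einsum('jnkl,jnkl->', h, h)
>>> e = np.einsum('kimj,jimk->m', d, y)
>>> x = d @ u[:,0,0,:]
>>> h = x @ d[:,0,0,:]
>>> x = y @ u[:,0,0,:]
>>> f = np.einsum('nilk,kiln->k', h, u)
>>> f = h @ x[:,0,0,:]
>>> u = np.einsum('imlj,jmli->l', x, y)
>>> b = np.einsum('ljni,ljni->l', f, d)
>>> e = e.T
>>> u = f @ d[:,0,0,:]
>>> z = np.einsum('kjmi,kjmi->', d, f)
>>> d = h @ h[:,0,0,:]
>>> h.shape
(7, 29, 11, 7)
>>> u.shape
(7, 29, 11, 7)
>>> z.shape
()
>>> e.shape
(11,)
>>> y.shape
(7, 29, 11, 7)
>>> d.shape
(7, 29, 11, 7)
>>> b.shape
(7,)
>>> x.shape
(7, 29, 11, 7)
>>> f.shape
(7, 29, 11, 7)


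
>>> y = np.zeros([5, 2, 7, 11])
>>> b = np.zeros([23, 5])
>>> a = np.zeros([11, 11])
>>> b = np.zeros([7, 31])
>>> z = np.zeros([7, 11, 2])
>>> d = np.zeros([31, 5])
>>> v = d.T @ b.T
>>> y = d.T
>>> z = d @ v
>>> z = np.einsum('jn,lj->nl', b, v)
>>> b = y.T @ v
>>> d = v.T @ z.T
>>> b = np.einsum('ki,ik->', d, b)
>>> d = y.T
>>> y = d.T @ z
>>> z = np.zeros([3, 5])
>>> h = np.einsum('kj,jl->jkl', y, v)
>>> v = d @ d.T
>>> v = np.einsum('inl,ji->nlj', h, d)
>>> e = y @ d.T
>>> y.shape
(5, 5)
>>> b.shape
()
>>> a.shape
(11, 11)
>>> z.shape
(3, 5)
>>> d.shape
(31, 5)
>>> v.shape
(5, 7, 31)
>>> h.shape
(5, 5, 7)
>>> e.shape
(5, 31)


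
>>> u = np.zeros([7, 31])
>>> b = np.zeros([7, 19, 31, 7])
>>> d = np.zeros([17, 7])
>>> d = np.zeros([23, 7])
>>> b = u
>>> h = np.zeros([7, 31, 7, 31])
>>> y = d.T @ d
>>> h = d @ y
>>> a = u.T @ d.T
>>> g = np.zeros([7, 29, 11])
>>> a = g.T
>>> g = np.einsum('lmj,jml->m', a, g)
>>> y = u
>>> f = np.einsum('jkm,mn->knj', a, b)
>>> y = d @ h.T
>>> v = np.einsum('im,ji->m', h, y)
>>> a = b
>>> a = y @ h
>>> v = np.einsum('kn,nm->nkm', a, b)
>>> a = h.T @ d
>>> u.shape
(7, 31)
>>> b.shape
(7, 31)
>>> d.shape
(23, 7)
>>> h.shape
(23, 7)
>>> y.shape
(23, 23)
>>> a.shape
(7, 7)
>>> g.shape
(29,)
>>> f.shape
(29, 31, 11)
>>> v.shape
(7, 23, 31)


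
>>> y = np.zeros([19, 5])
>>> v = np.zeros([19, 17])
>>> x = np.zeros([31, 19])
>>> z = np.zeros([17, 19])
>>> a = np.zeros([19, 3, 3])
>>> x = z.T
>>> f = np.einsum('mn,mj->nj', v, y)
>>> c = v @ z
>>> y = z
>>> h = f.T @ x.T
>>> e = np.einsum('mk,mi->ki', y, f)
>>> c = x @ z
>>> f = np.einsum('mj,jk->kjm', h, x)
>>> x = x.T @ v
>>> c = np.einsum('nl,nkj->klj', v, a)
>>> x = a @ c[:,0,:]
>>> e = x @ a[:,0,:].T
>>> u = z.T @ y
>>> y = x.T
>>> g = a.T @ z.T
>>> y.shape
(3, 3, 19)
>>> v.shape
(19, 17)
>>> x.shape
(19, 3, 3)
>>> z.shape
(17, 19)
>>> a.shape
(19, 3, 3)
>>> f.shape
(17, 19, 5)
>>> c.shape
(3, 17, 3)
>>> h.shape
(5, 19)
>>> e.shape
(19, 3, 19)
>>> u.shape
(19, 19)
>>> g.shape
(3, 3, 17)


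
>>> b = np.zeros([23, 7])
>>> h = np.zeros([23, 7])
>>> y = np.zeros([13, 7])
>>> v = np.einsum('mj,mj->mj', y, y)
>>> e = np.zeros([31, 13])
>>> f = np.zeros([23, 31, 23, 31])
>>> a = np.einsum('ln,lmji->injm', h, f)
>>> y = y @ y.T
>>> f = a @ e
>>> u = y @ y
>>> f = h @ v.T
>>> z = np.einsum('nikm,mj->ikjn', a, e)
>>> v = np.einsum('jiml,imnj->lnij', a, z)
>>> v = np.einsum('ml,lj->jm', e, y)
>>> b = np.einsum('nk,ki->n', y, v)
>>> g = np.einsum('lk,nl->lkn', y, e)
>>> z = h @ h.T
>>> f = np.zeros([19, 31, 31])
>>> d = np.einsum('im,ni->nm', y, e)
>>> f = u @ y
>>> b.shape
(13,)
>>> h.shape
(23, 7)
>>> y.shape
(13, 13)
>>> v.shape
(13, 31)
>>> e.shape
(31, 13)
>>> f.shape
(13, 13)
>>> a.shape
(31, 7, 23, 31)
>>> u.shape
(13, 13)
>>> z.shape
(23, 23)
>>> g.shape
(13, 13, 31)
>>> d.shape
(31, 13)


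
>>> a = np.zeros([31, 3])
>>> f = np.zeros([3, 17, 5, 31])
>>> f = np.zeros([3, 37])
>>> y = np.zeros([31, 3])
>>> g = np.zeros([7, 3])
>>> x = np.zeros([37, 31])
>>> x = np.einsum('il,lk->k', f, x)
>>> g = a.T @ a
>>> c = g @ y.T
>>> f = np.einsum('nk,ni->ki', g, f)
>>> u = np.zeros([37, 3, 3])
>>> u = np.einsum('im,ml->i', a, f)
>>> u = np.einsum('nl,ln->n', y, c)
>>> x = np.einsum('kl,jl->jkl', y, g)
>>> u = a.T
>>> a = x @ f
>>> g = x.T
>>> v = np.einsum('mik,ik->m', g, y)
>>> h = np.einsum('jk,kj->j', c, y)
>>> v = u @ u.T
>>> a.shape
(3, 31, 37)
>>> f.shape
(3, 37)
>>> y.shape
(31, 3)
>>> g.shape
(3, 31, 3)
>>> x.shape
(3, 31, 3)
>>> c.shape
(3, 31)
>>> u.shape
(3, 31)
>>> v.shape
(3, 3)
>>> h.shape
(3,)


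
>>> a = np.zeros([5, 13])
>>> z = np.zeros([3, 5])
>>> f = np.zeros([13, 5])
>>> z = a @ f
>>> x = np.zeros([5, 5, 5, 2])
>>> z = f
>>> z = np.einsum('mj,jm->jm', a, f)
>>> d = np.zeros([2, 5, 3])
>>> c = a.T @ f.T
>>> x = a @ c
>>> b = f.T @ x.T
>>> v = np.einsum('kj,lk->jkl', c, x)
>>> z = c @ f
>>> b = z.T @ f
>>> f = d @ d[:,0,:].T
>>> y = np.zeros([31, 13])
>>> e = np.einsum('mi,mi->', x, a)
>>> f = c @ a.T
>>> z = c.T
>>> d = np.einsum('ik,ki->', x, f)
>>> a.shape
(5, 13)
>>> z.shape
(13, 13)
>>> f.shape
(13, 5)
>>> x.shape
(5, 13)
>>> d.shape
()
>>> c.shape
(13, 13)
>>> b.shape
(5, 5)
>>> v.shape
(13, 13, 5)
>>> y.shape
(31, 13)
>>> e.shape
()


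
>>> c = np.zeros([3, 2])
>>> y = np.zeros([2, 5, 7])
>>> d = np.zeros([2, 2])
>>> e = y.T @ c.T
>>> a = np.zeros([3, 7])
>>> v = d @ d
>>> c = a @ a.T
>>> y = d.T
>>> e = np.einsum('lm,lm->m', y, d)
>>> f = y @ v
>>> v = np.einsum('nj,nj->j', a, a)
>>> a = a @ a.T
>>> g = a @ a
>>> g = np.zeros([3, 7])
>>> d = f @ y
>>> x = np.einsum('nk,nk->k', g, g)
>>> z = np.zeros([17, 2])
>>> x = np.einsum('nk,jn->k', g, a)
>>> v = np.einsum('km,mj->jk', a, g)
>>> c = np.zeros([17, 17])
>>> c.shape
(17, 17)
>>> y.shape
(2, 2)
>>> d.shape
(2, 2)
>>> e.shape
(2,)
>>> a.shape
(3, 3)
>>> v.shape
(7, 3)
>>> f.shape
(2, 2)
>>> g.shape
(3, 7)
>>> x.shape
(7,)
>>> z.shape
(17, 2)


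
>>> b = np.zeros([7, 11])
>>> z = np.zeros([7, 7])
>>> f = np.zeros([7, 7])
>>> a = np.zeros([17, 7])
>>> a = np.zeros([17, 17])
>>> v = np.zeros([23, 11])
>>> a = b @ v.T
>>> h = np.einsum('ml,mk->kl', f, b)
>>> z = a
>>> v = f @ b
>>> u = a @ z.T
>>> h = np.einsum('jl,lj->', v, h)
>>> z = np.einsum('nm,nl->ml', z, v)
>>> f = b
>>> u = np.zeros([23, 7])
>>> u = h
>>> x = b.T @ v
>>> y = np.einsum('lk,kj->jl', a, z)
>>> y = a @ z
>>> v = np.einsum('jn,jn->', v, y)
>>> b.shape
(7, 11)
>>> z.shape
(23, 11)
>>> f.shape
(7, 11)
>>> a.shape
(7, 23)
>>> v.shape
()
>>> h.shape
()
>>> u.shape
()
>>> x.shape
(11, 11)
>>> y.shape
(7, 11)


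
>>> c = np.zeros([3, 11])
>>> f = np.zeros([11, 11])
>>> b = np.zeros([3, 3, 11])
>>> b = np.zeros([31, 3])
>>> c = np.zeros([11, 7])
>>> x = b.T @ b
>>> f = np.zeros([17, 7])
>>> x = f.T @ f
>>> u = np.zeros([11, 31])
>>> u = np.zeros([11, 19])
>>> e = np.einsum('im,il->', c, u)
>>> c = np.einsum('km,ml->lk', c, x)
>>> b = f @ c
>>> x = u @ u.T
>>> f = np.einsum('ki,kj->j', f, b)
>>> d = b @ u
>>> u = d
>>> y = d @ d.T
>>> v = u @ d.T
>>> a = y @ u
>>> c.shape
(7, 11)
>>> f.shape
(11,)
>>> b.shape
(17, 11)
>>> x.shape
(11, 11)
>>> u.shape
(17, 19)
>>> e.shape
()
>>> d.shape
(17, 19)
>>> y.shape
(17, 17)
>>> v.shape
(17, 17)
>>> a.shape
(17, 19)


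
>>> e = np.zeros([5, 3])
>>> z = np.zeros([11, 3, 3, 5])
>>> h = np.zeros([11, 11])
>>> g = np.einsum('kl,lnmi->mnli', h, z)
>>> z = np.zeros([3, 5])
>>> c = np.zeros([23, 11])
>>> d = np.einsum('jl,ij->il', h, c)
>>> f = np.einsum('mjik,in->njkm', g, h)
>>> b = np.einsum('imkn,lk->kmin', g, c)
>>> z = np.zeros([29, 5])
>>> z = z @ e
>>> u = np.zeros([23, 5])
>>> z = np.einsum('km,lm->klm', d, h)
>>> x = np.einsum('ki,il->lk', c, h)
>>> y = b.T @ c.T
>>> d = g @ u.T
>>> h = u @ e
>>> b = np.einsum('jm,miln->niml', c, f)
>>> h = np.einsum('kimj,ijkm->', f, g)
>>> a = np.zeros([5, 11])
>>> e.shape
(5, 3)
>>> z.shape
(23, 11, 11)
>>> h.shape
()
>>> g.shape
(3, 3, 11, 5)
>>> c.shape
(23, 11)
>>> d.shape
(3, 3, 11, 23)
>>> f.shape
(11, 3, 5, 3)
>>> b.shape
(3, 3, 11, 5)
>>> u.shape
(23, 5)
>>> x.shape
(11, 23)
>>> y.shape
(5, 3, 3, 23)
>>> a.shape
(5, 11)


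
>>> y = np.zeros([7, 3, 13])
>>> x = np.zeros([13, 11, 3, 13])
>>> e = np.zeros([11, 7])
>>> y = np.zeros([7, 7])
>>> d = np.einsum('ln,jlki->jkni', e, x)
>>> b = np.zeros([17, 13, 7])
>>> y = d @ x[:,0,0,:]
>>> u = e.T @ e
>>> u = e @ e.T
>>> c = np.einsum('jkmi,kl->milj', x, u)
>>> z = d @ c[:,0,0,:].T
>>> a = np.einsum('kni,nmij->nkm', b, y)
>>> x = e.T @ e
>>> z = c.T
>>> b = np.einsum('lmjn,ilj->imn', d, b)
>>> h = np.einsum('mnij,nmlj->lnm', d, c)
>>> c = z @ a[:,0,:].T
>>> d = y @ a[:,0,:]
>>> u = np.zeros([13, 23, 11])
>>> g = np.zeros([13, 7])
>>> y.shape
(13, 3, 7, 13)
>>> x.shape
(7, 7)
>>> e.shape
(11, 7)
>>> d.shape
(13, 3, 7, 3)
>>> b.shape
(17, 3, 13)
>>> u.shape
(13, 23, 11)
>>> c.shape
(13, 11, 13, 13)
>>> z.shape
(13, 11, 13, 3)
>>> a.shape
(13, 17, 3)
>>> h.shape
(11, 3, 13)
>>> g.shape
(13, 7)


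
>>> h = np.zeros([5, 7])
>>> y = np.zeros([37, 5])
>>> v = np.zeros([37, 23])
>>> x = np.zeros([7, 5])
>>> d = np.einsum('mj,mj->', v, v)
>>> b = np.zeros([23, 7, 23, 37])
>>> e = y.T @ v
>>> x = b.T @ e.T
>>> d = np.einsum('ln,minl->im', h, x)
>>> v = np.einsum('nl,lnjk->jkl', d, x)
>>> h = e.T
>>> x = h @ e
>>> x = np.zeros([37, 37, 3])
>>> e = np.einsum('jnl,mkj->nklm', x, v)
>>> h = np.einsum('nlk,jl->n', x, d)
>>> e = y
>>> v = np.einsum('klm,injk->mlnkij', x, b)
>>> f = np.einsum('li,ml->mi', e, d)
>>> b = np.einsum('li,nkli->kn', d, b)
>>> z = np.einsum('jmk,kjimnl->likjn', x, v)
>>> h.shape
(37,)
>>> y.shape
(37, 5)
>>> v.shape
(3, 37, 7, 37, 23, 23)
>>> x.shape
(37, 37, 3)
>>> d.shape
(23, 37)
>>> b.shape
(7, 23)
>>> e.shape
(37, 5)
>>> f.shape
(23, 5)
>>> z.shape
(23, 7, 3, 37, 23)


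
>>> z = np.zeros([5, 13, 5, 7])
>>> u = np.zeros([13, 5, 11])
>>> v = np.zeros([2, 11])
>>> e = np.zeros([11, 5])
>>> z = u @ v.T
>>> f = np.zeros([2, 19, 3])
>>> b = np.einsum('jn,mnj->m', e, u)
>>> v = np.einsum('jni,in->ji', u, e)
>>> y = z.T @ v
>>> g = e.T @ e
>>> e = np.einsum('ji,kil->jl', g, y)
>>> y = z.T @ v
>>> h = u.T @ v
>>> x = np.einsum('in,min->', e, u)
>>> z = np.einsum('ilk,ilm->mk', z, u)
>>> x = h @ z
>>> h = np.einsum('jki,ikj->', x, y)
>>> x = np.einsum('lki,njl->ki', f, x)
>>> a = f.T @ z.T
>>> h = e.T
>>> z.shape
(11, 2)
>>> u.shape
(13, 5, 11)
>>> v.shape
(13, 11)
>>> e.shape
(5, 11)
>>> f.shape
(2, 19, 3)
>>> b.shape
(13,)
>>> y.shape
(2, 5, 11)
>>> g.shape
(5, 5)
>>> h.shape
(11, 5)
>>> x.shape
(19, 3)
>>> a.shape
(3, 19, 11)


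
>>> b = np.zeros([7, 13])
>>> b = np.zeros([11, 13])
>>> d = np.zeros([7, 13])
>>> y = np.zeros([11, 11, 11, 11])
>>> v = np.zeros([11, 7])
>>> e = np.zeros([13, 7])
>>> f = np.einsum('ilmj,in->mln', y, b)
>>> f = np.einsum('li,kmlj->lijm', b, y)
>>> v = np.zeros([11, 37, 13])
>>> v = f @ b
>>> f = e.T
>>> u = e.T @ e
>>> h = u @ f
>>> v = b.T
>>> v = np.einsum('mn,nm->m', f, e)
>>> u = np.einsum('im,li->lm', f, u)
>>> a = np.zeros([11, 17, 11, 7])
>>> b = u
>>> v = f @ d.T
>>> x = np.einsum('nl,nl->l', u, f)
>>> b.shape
(7, 13)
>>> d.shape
(7, 13)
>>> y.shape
(11, 11, 11, 11)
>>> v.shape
(7, 7)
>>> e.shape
(13, 7)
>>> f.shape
(7, 13)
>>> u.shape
(7, 13)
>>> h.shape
(7, 13)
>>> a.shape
(11, 17, 11, 7)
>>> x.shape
(13,)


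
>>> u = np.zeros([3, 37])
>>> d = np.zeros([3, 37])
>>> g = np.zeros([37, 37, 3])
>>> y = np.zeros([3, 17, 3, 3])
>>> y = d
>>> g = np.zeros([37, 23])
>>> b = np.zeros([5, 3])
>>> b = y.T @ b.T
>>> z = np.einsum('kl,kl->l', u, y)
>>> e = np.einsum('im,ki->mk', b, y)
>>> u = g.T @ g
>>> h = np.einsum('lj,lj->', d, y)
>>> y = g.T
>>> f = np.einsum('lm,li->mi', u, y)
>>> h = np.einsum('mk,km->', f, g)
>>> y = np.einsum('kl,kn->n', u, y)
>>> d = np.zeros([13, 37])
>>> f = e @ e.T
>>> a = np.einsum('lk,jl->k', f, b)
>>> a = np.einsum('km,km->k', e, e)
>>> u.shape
(23, 23)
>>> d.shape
(13, 37)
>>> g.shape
(37, 23)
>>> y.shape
(37,)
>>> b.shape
(37, 5)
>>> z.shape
(37,)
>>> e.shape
(5, 3)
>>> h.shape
()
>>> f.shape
(5, 5)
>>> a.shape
(5,)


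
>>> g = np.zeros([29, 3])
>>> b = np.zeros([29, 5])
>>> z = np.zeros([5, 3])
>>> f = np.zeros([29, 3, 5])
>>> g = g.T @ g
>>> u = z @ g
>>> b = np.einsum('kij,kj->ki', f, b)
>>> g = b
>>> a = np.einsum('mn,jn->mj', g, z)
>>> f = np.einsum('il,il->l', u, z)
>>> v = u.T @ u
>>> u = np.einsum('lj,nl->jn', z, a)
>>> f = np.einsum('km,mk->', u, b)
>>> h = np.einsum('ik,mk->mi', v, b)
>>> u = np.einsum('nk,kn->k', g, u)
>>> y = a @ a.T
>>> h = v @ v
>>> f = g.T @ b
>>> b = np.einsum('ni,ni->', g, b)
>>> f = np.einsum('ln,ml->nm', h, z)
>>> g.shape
(29, 3)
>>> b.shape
()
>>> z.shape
(5, 3)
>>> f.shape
(3, 5)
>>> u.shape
(3,)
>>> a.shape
(29, 5)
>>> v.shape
(3, 3)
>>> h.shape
(3, 3)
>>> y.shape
(29, 29)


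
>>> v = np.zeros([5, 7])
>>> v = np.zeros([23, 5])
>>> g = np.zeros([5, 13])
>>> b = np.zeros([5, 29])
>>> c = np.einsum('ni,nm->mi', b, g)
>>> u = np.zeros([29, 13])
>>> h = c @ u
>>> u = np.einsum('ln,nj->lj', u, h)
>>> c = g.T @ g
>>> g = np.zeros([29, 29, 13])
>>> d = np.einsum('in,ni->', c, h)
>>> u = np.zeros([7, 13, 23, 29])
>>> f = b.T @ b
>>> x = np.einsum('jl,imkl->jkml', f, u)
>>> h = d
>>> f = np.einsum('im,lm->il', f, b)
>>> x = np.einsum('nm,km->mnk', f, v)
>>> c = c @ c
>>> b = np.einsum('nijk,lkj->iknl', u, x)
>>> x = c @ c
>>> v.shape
(23, 5)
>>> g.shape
(29, 29, 13)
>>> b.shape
(13, 29, 7, 5)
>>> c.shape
(13, 13)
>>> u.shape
(7, 13, 23, 29)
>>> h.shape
()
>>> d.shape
()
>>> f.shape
(29, 5)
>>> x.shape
(13, 13)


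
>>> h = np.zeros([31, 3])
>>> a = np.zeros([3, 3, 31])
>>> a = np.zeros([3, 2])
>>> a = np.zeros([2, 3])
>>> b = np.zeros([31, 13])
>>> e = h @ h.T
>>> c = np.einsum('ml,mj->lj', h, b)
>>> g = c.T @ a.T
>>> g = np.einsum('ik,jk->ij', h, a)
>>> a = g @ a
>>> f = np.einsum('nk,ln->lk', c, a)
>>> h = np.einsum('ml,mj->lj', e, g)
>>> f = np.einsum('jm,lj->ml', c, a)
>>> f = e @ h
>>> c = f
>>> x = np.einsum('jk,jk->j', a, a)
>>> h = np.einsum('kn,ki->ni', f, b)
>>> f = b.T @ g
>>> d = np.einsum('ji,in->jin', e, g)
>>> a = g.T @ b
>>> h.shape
(2, 13)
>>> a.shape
(2, 13)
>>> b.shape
(31, 13)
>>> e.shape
(31, 31)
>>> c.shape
(31, 2)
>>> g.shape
(31, 2)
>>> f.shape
(13, 2)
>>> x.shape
(31,)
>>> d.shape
(31, 31, 2)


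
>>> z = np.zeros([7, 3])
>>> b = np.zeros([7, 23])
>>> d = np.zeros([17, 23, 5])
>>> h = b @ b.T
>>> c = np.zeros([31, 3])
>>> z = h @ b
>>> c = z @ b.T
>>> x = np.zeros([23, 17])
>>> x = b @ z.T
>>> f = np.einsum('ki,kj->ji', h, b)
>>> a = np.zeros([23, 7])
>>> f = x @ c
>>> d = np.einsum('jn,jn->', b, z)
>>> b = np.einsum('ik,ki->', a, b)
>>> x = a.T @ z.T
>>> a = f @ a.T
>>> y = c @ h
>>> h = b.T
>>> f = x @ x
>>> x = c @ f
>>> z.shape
(7, 23)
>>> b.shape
()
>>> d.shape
()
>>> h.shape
()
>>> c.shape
(7, 7)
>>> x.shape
(7, 7)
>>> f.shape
(7, 7)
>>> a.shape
(7, 23)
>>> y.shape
(7, 7)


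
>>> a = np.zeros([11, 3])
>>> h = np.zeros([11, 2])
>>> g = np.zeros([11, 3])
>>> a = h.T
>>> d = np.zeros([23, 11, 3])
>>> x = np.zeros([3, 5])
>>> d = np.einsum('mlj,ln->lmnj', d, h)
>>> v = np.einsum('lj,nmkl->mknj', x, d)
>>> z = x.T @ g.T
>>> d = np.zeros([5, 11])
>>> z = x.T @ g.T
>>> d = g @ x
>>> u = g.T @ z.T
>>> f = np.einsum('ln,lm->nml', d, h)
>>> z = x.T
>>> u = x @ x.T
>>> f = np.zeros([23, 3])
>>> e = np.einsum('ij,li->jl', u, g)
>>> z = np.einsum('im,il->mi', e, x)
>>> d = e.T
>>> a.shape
(2, 11)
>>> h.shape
(11, 2)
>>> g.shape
(11, 3)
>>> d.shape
(11, 3)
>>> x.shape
(3, 5)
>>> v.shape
(23, 2, 11, 5)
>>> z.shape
(11, 3)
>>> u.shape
(3, 3)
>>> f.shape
(23, 3)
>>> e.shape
(3, 11)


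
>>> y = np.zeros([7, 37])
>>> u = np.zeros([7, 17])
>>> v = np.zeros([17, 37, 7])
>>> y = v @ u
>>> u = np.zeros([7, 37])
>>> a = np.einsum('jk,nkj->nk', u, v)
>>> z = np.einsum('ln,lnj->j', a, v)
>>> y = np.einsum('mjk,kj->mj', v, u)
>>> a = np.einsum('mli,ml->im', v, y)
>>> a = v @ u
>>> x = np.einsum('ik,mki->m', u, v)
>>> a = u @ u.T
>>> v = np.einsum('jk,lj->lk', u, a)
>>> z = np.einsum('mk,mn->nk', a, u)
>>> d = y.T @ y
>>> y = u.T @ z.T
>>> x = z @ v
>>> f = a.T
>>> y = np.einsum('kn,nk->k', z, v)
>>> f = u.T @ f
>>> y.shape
(37,)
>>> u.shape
(7, 37)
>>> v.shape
(7, 37)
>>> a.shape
(7, 7)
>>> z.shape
(37, 7)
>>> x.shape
(37, 37)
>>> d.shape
(37, 37)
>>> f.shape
(37, 7)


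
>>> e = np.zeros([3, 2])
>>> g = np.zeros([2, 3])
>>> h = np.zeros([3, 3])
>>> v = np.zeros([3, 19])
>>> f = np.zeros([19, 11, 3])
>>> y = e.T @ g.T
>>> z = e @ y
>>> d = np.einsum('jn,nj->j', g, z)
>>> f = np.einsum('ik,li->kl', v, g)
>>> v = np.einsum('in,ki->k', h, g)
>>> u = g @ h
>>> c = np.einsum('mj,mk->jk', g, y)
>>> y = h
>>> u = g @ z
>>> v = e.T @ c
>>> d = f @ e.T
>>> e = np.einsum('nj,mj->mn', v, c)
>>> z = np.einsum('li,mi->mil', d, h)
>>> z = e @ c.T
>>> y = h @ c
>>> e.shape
(3, 2)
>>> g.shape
(2, 3)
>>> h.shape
(3, 3)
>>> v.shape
(2, 2)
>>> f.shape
(19, 2)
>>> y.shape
(3, 2)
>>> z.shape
(3, 3)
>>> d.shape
(19, 3)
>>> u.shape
(2, 2)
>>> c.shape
(3, 2)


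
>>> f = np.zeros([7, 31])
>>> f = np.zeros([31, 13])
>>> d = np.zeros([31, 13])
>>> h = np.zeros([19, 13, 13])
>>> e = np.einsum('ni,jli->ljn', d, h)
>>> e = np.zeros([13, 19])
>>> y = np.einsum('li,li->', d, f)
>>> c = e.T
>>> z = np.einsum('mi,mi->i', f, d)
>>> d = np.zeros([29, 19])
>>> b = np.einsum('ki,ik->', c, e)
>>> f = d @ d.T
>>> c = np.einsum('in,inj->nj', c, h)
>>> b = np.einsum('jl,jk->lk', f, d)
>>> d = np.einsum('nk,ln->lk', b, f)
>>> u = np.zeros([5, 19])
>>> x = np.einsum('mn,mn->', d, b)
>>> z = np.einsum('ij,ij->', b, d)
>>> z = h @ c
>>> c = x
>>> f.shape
(29, 29)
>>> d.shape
(29, 19)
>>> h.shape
(19, 13, 13)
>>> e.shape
(13, 19)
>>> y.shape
()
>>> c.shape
()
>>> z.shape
(19, 13, 13)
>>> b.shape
(29, 19)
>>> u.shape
(5, 19)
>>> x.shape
()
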